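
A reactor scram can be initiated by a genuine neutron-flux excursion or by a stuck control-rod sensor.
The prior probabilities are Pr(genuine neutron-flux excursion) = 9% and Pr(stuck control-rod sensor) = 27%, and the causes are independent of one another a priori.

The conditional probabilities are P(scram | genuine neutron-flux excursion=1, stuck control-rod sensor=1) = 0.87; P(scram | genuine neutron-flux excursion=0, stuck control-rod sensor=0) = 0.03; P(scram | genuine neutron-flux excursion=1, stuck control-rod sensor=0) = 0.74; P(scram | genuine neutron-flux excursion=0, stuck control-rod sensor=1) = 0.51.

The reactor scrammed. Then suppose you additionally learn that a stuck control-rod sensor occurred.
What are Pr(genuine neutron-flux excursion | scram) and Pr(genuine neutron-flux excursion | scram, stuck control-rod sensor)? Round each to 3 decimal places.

By total probability over the 4 (genuine neutron-flux excursion, stuck control-rod sensor) configurations:
  P(scram) = 0.03×0.91×0.73 + 0.51×0.91×0.27 + 0.74×0.09×0.73 + 0.87×0.09×0.27
        = 0.019929 + 0.125307 + 0.048618 + 0.021141 = 0.214995
The terms with genuine neutron-flux excursion present sum to 0.069759, so
  P(genuine neutron-flux excursion | scram) = 0.069759 / 0.214995 ≈ 0.324

Now also conditioning on stuck control-rod sensor=true:
For the numerator, keep only genuine neutron-flux excursion=true terms: 0.87·0.09 = 0.078300
Denominator P(scram | stuck control-rod sensor): 0.51·0.91 + 0.87·0.09 = 0.542400
Posterior = 0.078300 / 0.542400 ≈ 0.144

Pr(genuine neutron-flux excursion | scram) ≈ 0.324; Pr(genuine neutron-flux excursion | scram, stuck control-rod sensor) ≈ 0.144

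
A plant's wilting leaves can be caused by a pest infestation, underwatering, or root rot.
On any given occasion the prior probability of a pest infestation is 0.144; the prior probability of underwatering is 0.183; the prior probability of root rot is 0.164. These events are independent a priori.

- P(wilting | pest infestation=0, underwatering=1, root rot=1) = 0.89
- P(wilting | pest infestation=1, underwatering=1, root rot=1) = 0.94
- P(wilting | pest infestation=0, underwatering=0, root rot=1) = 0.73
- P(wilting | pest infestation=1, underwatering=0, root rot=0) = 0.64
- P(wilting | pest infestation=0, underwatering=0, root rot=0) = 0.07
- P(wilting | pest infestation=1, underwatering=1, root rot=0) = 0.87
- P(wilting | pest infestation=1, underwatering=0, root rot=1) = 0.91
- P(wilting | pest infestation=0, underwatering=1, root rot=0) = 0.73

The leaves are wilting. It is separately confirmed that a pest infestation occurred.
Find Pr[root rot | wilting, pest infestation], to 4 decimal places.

Pr[root rot | wilting, pest infestation] ≈ 0.2084

For the numerator, keep only root rot=true terms: 0.121929 + 0.028211 = 0.150140
The normalizing constant is 0.64×0.817×0.836 + 0.91×0.817×0.164 + 0.87×0.183×0.836 + 0.94×0.183×0.164 = 0.720368
P(root rot | wilting, pest infestation) = 0.150140/0.720368 ≈ 0.2084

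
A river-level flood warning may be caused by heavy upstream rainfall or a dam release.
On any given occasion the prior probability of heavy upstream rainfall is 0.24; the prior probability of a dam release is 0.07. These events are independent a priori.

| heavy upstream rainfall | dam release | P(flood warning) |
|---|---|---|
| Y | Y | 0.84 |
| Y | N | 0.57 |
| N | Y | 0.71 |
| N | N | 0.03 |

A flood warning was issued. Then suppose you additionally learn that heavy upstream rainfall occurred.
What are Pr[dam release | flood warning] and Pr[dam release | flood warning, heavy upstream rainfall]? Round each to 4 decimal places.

Pr[dam release | flood warning] ≈ 0.2590; Pr[dam release | flood warning, heavy upstream rainfall] ≈ 0.0998

Enumerate the 4 (heavy upstream rainfall, dam release) configurations and weight by the priors:
  P(flood warning) = 0.03×0.76×0.93 + 0.71×0.76×0.07 + 0.57×0.24×0.93 + 0.84×0.24×0.07
        = 0.021204 + 0.037772 + 0.127224 + 0.014112 = 0.200312
The terms with dam release present sum to 0.051884, so
  P(dam release | flood warning) = 0.051884 / 0.200312 ≈ 0.2590

Now also conditioning on heavy upstream rainfall=true:
P(flood warning | heavy upstream rainfall) = 0.57×0.93 + 0.84×0.07 = 0.530100 + 0.058800 = 0.588900
Restricting to configurations with dam release present: 0.84×0.07 = 0.058800.
So P(dam release | flood warning, heavy upstream rainfall) = 0.058800/0.588900 ≈ 0.0998.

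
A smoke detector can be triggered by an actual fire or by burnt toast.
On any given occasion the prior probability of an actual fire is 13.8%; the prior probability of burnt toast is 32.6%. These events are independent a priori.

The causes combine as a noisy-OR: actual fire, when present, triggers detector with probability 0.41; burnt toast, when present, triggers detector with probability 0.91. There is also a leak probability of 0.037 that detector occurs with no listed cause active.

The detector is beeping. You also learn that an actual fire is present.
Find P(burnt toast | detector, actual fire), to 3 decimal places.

Under noisy-OR, P(detector | causes) = 1 − (1−0.037)·∏(1−qᵢ) over the active causes.
For the numerator, keep only burnt toast=true terms: 0.948865*0.326 = 0.309330
Denominator P(detector | actual fire): 0.43183*0.674 + 0.948865*0.326 = 0.600383
P(burnt toast | detector, actual fire) = 0.309330/0.600383 ≈ 0.515

P(burnt toast | detector, actual fire) ≈ 0.515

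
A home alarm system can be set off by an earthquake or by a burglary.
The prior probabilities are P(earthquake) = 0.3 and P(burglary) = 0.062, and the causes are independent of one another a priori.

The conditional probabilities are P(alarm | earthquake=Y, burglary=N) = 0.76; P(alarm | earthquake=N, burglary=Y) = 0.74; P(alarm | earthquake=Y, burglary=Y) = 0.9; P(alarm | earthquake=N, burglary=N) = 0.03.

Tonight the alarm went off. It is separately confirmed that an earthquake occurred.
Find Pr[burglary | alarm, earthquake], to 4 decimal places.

P(alarm | earthquake) = 0.76×0.938 + 0.9×0.062 = 0.712880 + 0.055800 = 0.768680
Restricting to configurations with burglary present: 0.9×0.062 = 0.055800.
Hence the posterior is 0.055800/0.768680 ≈ 0.0726.

Pr[burglary | alarm, earthquake] ≈ 0.0726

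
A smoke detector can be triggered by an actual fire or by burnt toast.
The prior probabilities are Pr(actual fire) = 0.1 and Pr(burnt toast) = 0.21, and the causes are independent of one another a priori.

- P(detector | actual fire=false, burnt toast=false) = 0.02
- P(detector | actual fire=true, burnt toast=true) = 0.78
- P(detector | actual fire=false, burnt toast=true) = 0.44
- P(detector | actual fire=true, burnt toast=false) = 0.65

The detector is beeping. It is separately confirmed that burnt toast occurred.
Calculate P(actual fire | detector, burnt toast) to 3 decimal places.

P(detector | burnt toast) = 0.44×0.9 + 0.78×0.1 = 0.396000 + 0.078000 = 0.474000
Of this, 0.078000 comes from 0.78×0.1 (the actual fire=true cases).
So P(actual fire | detector, burnt toast) = 0.078000/0.474000 ≈ 0.165.

P(actual fire | detector, burnt toast) ≈ 0.165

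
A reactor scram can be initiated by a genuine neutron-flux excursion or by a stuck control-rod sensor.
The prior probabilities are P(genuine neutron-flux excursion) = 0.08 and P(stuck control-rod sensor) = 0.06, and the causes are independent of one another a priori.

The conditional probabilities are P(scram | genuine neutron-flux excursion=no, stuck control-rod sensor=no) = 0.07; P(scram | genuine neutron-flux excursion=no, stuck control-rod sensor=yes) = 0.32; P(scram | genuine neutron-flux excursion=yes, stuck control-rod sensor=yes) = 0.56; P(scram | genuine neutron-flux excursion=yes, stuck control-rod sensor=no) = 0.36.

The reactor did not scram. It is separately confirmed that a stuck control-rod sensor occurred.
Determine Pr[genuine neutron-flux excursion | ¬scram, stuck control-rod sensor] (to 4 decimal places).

Pr[genuine neutron-flux excursion | ¬scram, stuck control-rod sensor] ≈ 0.0533

P(¬scram | stuck control-rod sensor) = 0.68*0.92 + 0.44*0.08 = 0.625600 + 0.035200 = 0.660800
Of this, 0.035200 comes from 0.44*0.08 (the genuine neutron-flux excursion=true cases).
Hence the posterior is 0.035200/0.660800 ≈ 0.0533.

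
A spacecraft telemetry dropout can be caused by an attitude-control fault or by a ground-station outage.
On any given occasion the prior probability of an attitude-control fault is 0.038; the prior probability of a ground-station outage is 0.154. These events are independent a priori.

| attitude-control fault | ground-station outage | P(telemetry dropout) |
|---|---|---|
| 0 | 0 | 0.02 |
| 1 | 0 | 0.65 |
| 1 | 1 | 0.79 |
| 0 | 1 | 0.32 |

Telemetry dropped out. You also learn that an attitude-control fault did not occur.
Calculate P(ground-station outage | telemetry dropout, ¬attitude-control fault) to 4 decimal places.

Weight on ground-station outage=true, given the evidence: 0.32×0.154 = 0.049280
The normalizing constant is 0.02×0.846 + 0.32×0.154 = 0.066200
Posterior = 0.049280 / 0.066200 ≈ 0.7444

P(ground-station outage | telemetry dropout, ¬attitude-control fault) ≈ 0.7444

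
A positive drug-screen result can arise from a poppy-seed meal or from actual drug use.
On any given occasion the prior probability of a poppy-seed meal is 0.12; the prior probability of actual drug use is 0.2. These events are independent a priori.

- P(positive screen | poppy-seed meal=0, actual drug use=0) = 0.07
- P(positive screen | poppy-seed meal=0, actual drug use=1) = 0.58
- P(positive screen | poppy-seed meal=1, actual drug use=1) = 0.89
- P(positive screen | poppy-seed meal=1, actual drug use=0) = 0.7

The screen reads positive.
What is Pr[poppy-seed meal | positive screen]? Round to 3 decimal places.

Pr[poppy-seed meal | positive screen] ≈ 0.369

Enumerate the 4 (poppy-seed meal, actual drug use) configurations and weight by the priors:
  P(positive screen) = 0.07·0.88·0.8 + 0.58·0.88·0.2 + 0.7·0.12·0.8 + 0.89·0.12·0.2
        = 0.049280 + 0.102080 + 0.067200 + 0.021360 = 0.239920
The terms with poppy-seed meal present sum to 0.088560, so
  P(poppy-seed meal | positive screen) = 0.088560 / 0.239920 ≈ 0.369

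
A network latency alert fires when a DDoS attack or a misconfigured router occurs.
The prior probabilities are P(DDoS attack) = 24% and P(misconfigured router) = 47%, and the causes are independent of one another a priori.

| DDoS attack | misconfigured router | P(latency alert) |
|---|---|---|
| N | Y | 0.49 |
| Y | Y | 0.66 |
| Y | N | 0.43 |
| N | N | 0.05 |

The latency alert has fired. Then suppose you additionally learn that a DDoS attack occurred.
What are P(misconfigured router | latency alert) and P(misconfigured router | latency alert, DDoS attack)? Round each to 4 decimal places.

P(latency alert) = 0.05·0.76·0.53 + 0.49·0.76·0.47 + 0.43·0.24·0.53 + 0.66·0.24·0.47 = 0.020140 + 0.175028 + 0.054696 + 0.074448 = 0.324312
Of this, 0.249476 comes from 0.175028 + 0.074448 (the misconfigured router=true cases).
P(misconfigured router | latency alert) = 0.249476 / 0.324312 ≈ 0.7692

Now condition on the additional information:
Weight on misconfigured router=true, given the evidence: 0.66*0.47 = 0.310200
Denominator P(latency alert | DDoS attack): 0.43*0.53 + 0.66*0.47 = 0.538100
Posterior = 0.310200 / 0.538100 ≈ 0.5765

P(misconfigured router | latency alert) ≈ 0.7692; P(misconfigured router | latency alert, DDoS attack) ≈ 0.5765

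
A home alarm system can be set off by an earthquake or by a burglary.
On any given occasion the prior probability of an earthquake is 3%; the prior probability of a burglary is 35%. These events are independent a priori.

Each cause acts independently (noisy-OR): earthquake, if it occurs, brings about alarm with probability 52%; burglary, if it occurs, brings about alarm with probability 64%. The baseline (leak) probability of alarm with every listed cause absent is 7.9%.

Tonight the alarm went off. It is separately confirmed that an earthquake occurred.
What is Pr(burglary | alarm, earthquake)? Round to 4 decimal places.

Pr(burglary | alarm, earthquake) ≈ 0.4480

Under noisy-OR, P(alarm | causes) = 1 − (1−0.079)·∏(1−qᵢ) over the active causes.
For the numerator, keep only burglary=true terms: 0.840851·0.35 = 0.294298
The normalizing constant is 0.55792·0.65 + 0.840851·0.35 = 0.656946
P(burglary | alarm, earthquake) = 0.294298/0.656946 ≈ 0.4480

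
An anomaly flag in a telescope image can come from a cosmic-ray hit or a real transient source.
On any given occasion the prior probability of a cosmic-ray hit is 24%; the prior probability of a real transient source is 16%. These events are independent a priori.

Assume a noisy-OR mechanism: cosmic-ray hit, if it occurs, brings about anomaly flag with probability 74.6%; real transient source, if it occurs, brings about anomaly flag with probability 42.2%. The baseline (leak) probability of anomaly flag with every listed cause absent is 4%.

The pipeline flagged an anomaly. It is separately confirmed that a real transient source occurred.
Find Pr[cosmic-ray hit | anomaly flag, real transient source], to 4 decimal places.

Pr[cosmic-ray hit | anomaly flag, real transient source] ≈ 0.3787

Under noisy-OR, P(anomaly flag | causes) = 1 − (1−0.04)·∏(1−qᵢ) over the active causes.
Numerator (weight on configurations with cosmic-ray hit): 0.85906·0.24 = 0.206174
The normalizing constant is 0.44512·0.76 + 0.85906·0.24 = 0.544465
P(cosmic-ray hit | anomaly flag, real transient source) = 0.206174/0.544465 ≈ 0.3787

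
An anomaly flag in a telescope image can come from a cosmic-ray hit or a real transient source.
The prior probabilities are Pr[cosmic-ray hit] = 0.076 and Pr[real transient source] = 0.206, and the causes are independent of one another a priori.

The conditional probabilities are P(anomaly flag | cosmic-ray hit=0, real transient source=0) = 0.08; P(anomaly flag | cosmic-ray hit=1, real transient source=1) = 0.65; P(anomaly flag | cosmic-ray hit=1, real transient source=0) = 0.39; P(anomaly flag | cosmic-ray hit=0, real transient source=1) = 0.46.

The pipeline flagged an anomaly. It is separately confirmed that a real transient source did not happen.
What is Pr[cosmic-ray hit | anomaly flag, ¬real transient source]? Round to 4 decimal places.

Sum P(anomaly flag|·) weighted by the priors over both values of cosmic-ray hit:
  P(anomaly flag | ¬real transient source) = 0.08×0.924 + 0.39×0.076
        = 0.073920 + 0.029640 = 0.103560
Configurations with cosmic-ray hit contribute 0.029640, so
  P(cosmic-ray hit | anomaly flag, ¬real transient source) = 0.029640 / 0.103560 ≈ 0.2862

Pr[cosmic-ray hit | anomaly flag, ¬real transient source] ≈ 0.2862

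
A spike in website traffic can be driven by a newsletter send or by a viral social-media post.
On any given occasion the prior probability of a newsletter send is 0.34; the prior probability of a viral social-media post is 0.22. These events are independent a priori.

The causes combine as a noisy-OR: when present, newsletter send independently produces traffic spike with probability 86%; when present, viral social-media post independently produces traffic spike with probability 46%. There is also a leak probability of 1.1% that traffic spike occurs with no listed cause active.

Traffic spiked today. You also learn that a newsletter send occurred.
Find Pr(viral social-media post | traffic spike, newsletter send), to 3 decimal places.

Pr(viral social-media post | traffic spike, newsletter send) ≈ 0.232

Under noisy-OR, P(traffic spike | causes) = 1 − (1−0.011)·∏(1−qᵢ) over the active causes.
Numerator (weight on configurations with viral social-media post): 0.925232·0.22 = 0.203551
Normalizer over all consistent configurations: 0.86154·0.78 + 0.925232·0.22 = 0.875552
Posterior = 0.203551 / 0.875552 ≈ 0.232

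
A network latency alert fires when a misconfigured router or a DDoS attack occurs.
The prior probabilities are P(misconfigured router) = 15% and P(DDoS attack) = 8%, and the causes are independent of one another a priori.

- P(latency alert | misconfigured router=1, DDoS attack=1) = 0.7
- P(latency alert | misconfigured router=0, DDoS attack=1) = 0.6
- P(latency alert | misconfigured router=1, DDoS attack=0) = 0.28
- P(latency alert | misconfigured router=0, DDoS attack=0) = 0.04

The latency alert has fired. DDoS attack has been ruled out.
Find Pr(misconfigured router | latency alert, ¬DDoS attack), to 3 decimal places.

Pr(misconfigured router | latency alert, ¬DDoS attack) ≈ 0.553

By total probability over both values of misconfigured router:
  P(latency alert | ¬DDoS attack) = 0.04×0.85 + 0.28×0.15
        = 0.034000 + 0.042000 = 0.076000
Configurations with misconfigured router contribute 0.042000, so
  P(misconfigured router | latency alert, ¬DDoS attack) = 0.042000 / 0.076000 ≈ 0.553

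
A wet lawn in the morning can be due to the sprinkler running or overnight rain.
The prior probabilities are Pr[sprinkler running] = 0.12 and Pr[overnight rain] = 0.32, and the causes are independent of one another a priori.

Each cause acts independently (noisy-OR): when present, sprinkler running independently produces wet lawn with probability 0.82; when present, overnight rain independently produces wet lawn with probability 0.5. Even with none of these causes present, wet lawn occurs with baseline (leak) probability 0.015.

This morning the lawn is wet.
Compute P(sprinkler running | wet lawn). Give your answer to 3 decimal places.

P(sprinkler running | wet lawn) ≈ 0.402

Under noisy-OR, P(wet lawn | causes) = 1 − (1−0.015)·∏(1−qᵢ) over the active causes.
By total probability over the 4 (sprinkler running, overnight rain) configurations:
  P(wet lawn) = 0.015·0.88·0.68 + 0.5075·0.88·0.32 + 0.8227·0.12·0.68 + 0.91135·0.12·0.32
        = 0.008976 + 0.142912 + 0.067132 + 0.034996 = 0.254016
The terms with sprinkler running present sum to 0.102128, so
  P(sprinkler running | wet lawn) = 0.102128 / 0.254016 ≈ 0.402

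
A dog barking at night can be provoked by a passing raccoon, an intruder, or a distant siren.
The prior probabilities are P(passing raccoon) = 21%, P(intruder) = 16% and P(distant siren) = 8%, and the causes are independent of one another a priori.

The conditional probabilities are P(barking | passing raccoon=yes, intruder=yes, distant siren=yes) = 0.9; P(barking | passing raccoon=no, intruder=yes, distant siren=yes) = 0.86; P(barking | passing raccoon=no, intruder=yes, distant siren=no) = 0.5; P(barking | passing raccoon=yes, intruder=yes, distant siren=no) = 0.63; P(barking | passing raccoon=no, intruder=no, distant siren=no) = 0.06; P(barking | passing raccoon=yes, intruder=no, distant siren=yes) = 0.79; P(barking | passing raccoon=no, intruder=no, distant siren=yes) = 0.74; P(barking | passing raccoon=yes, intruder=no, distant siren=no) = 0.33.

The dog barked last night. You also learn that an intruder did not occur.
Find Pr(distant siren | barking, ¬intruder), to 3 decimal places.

P(barking | ¬intruder) = 0.06*0.79*0.92 + 0.74*0.79*0.08 + 0.33*0.21*0.92 + 0.79*0.21*0.08 = 0.043608 + 0.046768 + 0.063756 + 0.013272 = 0.167404
Restricting to configurations with distant siren present: 0.046768 + 0.013272 = 0.060040.
So P(distant siren | barking, ¬intruder) = 0.060040/0.167404 ≈ 0.359.

Pr(distant siren | barking, ¬intruder) ≈ 0.359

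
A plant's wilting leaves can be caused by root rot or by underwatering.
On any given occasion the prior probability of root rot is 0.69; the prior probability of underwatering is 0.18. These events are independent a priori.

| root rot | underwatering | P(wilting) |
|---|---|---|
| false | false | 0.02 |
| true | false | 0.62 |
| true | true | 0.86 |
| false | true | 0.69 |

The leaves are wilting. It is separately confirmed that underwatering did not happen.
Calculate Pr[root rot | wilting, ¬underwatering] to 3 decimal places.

Pr[root rot | wilting, ¬underwatering] ≈ 0.986

Enumerate both values of root rot and weight by the priors:
  P(wilting | ¬underwatering) = 0.02*0.31 + 0.62*0.69
        = 0.006200 + 0.427800 = 0.434000
Configurations with root rot contribute 0.427800, so
  P(root rot | wilting, ¬underwatering) = 0.427800 / 0.434000 ≈ 0.986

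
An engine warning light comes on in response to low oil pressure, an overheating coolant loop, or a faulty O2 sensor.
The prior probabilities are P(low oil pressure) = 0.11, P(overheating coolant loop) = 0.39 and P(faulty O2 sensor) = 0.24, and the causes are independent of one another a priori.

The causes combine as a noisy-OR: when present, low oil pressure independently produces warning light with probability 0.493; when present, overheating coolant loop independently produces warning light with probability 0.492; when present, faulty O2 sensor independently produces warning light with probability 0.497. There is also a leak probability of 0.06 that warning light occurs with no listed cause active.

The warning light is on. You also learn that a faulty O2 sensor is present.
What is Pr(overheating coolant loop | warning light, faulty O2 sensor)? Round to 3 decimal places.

Under noisy-OR, P(warning light | causes) = 1 − (1−0.06)·∏(1−qᵢ) over the active causes.
P(warning light | faulty O2 sensor) = 0.52718*0.89*0.61 + 0.759807*0.89*0.39 + 0.76028*0.11*0.61 + 0.878222*0.11*0.39 = 0.286206 + 0.263729 + 0.051015 + 0.037676 = 0.638626
Restricting to configurations with overheating coolant loop present: 0.263729 + 0.037676 = 0.301405.
Hence the posterior is 0.301405/0.638626 ≈ 0.472.

Pr(overheating coolant loop | warning light, faulty O2 sensor) ≈ 0.472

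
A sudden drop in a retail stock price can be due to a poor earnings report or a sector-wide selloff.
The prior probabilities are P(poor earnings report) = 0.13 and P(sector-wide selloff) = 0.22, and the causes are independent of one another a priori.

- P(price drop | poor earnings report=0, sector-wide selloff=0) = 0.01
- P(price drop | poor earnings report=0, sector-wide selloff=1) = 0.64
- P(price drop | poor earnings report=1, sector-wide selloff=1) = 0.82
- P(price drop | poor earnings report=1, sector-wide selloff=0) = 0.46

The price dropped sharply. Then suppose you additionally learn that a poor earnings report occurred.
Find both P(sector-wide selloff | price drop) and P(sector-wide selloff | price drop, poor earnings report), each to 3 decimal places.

P(sector-wide selloff | price drop) ≈ 0.732; P(sector-wide selloff | price drop, poor earnings report) ≈ 0.335

For the numerator, keep only sector-wide selloff=true terms: 0.122496 + 0.023452 = 0.145948
Denominator P(price drop): 0.01*0.87*0.78 + 0.64*0.87*0.22 + 0.46*0.13*0.78 + 0.82*0.13*0.22 = 0.199378
P(sector-wide selloff | price drop) = 0.145948/0.199378 ≈ 0.732

With the extra evidence:
Enumerate both values of sector-wide selloff and weight by the priors:
  P(price drop | poor earnings report) = 0.46*0.78 + 0.82*0.22
        = 0.358800 + 0.180400 = 0.539200
Configurations with sector-wide selloff contribute 0.180400, so
  P(sector-wide selloff | price drop, poor earnings report) = 0.180400 / 0.539200 ≈ 0.335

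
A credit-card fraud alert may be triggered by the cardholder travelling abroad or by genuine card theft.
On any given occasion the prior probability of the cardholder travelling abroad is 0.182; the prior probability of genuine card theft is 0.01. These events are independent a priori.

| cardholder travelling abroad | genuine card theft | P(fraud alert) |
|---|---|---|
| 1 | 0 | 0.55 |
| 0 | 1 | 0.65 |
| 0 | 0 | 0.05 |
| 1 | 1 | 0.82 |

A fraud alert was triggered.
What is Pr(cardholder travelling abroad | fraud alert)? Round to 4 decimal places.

Pr(cardholder travelling abroad | fraud alert) ≈ 0.6871

P(fraud alert) = 0.05*0.818*0.99 + 0.65*0.818*0.01 + 0.55*0.182*0.99 + 0.82*0.182*0.01 = 0.040491 + 0.005317 + 0.099099 + 0.001492 = 0.146399
Restricting to configurations with cardholder travelling abroad present: 0.099099 + 0.001492 = 0.100591.
Hence the posterior is 0.100591/0.146399 ≈ 0.6871.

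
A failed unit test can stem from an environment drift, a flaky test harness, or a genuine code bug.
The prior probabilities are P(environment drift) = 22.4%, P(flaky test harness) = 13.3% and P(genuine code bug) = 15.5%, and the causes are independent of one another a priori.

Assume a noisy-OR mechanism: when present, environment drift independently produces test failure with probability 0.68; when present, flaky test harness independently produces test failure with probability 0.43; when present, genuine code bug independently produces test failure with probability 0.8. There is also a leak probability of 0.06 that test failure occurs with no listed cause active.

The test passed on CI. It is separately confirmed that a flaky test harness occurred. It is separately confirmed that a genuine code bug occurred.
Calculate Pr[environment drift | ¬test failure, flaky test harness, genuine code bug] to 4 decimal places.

Pr[environment drift | ¬test failure, flaky test harness, genuine code bug] ≈ 0.0846

Under noisy-OR, P(test failure | causes) = 1 − (1−0.06)·∏(1−qᵢ) over the active causes.
P(¬test failure | flaky test harness, genuine code bug) = 0.10716·0.776 + 0.034291·0.224 = 0.083156 + 0.007681 = 0.090837
Of this, 0.007681 comes from 0.034291·0.224 (the environment drift=true cases).
Hence the posterior is 0.007681/0.090837 ≈ 0.0846.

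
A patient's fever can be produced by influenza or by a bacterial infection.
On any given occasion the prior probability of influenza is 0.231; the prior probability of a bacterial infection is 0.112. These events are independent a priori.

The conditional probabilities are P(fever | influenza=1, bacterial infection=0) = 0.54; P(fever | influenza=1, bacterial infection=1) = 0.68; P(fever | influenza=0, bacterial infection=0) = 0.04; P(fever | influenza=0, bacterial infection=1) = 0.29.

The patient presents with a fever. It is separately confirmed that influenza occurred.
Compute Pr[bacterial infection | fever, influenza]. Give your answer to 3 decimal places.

Pr[bacterial infection | fever, influenza] ≈ 0.137

Numerator (weight on configurations with bacterial infection): 0.68×0.112 = 0.076160
Normalizer over all consistent configurations: 0.54×0.888 + 0.68×0.112 = 0.555680
P(bacterial infection | fever, influenza) = 0.076160/0.555680 ≈ 0.137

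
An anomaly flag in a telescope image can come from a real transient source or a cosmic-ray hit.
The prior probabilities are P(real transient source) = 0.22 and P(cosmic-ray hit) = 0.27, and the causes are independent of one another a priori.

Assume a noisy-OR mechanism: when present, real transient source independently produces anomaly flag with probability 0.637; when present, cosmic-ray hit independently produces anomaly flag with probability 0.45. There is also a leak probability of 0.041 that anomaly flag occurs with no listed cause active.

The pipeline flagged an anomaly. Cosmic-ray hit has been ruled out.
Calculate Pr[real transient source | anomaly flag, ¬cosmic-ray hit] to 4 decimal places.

Under noisy-OR, P(anomaly flag | causes) = 1 − (1−0.041)·∏(1−qᵢ) over the active causes.
By total probability over both values of real transient source:
  P(anomaly flag | ¬cosmic-ray hit) = 0.041×0.78 + 0.651883×0.22
        = 0.031980 + 0.143414 = 0.175394
Configurations with real transient source contribute 0.143414, so
  P(real transient source | anomaly flag, ¬cosmic-ray hit) = 0.143414 / 0.175394 ≈ 0.8177

Pr[real transient source | anomaly flag, ¬cosmic-ray hit] ≈ 0.8177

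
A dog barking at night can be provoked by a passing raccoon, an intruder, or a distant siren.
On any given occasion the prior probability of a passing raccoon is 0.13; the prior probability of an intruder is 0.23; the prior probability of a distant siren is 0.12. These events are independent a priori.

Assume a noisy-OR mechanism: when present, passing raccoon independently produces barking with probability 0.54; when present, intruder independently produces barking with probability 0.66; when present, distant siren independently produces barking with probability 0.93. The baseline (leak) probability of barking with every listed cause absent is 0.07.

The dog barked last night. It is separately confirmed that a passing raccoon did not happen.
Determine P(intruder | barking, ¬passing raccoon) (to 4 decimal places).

Under noisy-OR, P(barking | causes) = 1 − (1−0.07)·∏(1−qᵢ) over the active causes.
Sum P(barking|·) weighted by the priors over the 4 (intruder, distant siren) configurations:
  P(barking | ¬passing raccoon) = 0.07*0.77*0.88 + 0.9349*0.77*0.12 + 0.6838*0.23*0.88 + 0.977866*0.23*0.12
        = 0.047432 + 0.086385 + 0.138401 + 0.026989 = 0.299207
Configurations with intruder contribute 0.165390, so
  P(intruder | barking, ¬passing raccoon) = 0.165390 / 0.299207 ≈ 0.5528

P(intruder | barking, ¬passing raccoon) ≈ 0.5528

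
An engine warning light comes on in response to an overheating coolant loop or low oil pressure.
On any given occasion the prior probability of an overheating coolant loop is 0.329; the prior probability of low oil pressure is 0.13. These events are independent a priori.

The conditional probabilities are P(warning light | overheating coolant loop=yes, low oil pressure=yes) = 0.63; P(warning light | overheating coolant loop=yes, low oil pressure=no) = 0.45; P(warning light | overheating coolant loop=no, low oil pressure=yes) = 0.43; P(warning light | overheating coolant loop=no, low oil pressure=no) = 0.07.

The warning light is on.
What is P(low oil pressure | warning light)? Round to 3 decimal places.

P(low oil pressure | warning light) ≈ 0.275

By total probability over the 4 (overheating coolant loop, low oil pressure) configurations:
  P(warning light) = 0.07·0.671·0.87 + 0.43·0.671·0.13 + 0.45·0.329·0.87 + 0.63·0.329·0.13
        = 0.040864 + 0.037509 + 0.128804 + 0.026945 = 0.234122
Configurations with low oil pressure contribute 0.064454, so
  P(low oil pressure | warning light) = 0.064454 / 0.234122 ≈ 0.275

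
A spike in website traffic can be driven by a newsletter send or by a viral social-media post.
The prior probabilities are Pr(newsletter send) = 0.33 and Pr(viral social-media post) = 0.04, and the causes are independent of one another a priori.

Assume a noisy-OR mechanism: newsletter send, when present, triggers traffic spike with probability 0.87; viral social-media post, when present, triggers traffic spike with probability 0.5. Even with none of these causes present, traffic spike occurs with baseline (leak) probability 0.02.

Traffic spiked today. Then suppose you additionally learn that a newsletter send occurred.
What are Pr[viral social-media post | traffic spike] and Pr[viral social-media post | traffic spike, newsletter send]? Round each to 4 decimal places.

Pr[viral social-media post | traffic spike] ≈ 0.0825; Pr[viral social-media post | traffic spike, newsletter send] ≈ 0.0428

Under noisy-OR, P(traffic spike | causes) = 1 − (1−0.02)·∏(1−qᵢ) over the active causes.
P(traffic spike) = 0.02·0.67·0.96 + 0.51·0.67·0.04 + 0.8726·0.33·0.96 + 0.9363·0.33·0.04 = 0.012864 + 0.013668 + 0.276440 + 0.012359 = 0.315331
The viral social-media post-present share is 0.013668 + 0.012359 = 0.026027.
So P(viral social-media post | traffic spike) = 0.026027/0.315331 ≈ 0.0825.

Now condition on the additional information:
Enumerate both values of viral social-media post and weight by the priors:
  P(traffic spike | newsletter send) = 0.8726·0.96 + 0.9363·0.04
        = 0.837696 + 0.037452 = 0.875148
Configurations with viral social-media post contribute 0.037452, so
  P(viral social-media post | traffic spike, newsletter send) = 0.037452 / 0.875148 ≈ 0.0428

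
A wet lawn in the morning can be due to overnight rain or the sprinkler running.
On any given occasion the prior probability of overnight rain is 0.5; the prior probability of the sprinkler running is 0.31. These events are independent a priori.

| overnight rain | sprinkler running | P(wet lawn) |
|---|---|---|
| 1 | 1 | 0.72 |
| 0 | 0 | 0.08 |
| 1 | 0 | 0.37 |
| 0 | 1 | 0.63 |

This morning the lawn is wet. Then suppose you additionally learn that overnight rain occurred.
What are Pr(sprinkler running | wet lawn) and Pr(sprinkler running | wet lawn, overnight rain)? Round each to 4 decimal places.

Pr(sprinkler running | wet lawn) ≈ 0.5741; Pr(sprinkler running | wet lawn, overnight rain) ≈ 0.4665

Sum P(wet lawn|·) weighted by the priors over the 4 (overnight rain, sprinkler running) configurations:
  P(wet lawn) = 0.08×0.5×0.69 + 0.63×0.5×0.31 + 0.37×0.5×0.69 + 0.72×0.5×0.31
        = 0.027600 + 0.097650 + 0.127650 + 0.111600 = 0.364500
Configurations with sprinkler running contribute 0.209250, so
  P(sprinkler running | wet lawn) = 0.209250 / 0.364500 ≈ 0.5741

Now also conditioning on overnight rain=true:
For the numerator, keep only sprinkler running=true terms: 0.72*0.31 = 0.223200
The normalizing constant is 0.37*0.69 + 0.72*0.31 = 0.478500
Posterior = 0.223200 / 0.478500 ≈ 0.4665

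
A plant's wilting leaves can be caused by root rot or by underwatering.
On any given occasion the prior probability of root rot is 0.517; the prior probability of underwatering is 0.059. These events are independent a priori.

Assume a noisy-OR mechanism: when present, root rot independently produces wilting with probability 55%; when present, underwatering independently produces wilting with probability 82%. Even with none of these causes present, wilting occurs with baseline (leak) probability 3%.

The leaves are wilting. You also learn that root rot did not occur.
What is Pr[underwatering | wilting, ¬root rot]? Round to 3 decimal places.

Pr[underwatering | wilting, ¬root rot] ≈ 0.633

Under noisy-OR, P(wilting | causes) = 1 − (1−0.03)·∏(1−qᵢ) over the active causes.
Enumerate both values of underwatering and weight by the priors:
  P(wilting | ¬root rot) = 0.03×0.941 + 0.8254×0.059
        = 0.028230 + 0.048699 = 0.076929
The terms with underwatering present sum to 0.048699, so
  P(underwatering | wilting, ¬root rot) = 0.048699 / 0.076929 ≈ 0.633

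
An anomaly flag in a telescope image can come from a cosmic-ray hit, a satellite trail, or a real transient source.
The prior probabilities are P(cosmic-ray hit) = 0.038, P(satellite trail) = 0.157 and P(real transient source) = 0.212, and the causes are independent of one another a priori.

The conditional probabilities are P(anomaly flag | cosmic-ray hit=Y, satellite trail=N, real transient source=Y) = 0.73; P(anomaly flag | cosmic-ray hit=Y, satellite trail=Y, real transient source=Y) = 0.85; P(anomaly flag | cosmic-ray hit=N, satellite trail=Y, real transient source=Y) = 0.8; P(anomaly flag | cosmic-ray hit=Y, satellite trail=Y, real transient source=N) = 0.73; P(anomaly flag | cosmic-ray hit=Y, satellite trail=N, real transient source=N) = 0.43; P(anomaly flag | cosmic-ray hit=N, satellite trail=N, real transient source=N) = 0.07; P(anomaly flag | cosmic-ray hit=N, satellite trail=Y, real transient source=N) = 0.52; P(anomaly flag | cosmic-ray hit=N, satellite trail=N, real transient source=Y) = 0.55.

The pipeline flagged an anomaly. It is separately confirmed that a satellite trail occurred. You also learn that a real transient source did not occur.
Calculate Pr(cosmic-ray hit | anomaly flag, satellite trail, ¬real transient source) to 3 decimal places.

By total probability over both values of cosmic-ray hit:
  P(anomaly flag | satellite trail, ¬real transient source) = 0.52*0.962 + 0.73*0.038
        = 0.500240 + 0.027740 = 0.527980
Configurations with cosmic-ray hit contribute 0.027740, so
  P(cosmic-ray hit | anomaly flag, satellite trail, ¬real transient source) = 0.027740 / 0.527980 ≈ 0.053

Pr(cosmic-ray hit | anomaly flag, satellite trail, ¬real transient source) ≈ 0.053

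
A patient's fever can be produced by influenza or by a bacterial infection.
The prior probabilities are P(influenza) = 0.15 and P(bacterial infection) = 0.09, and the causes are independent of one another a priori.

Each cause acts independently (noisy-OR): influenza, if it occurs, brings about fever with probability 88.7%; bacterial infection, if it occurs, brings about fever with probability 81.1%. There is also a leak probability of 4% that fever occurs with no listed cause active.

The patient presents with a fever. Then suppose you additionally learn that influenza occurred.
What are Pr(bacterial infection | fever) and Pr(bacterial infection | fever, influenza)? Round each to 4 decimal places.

Pr(bacterial infection | fever) ≈ 0.3320; Pr(bacterial infection | fever, influenza) ≈ 0.0980

Under noisy-OR, P(fever | causes) = 1 − (1−0.04)·∏(1−qᵢ) over the active causes.
Numerator (weight on configurations with bacterial infection): 0.062620 + 0.013223 = 0.075843
Denominator P(fever): 0.04*0.85*0.91 + 0.81856*0.85*0.09 + 0.89152*0.15*0.91 + 0.979497*0.15*0.09 = 0.228475
Posterior = 0.075843 / 0.228475 ≈ 0.3320

Now also conditioning on influenza=true:
Enumerate both values of bacterial infection and weight by the priors:
  P(fever | influenza) = 0.89152×0.91 + 0.979497×0.09
        = 0.811283 + 0.088155 = 0.899438
The terms with bacterial infection present sum to 0.088155, so
  P(bacterial infection | fever, influenza) = 0.088155 / 0.899438 ≈ 0.0980
Conditioning on influenza lowers the posterior on bacterial infection: the classic explaining-away effect in a common-effect structure.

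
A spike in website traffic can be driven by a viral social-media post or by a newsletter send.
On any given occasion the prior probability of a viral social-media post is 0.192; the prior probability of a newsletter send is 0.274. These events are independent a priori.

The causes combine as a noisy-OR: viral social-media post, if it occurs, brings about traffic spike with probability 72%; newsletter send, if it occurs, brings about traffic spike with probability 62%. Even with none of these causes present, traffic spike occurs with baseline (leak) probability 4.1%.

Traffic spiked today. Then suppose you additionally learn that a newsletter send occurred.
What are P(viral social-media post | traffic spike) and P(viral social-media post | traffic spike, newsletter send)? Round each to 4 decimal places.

Under noisy-OR, P(traffic spike | causes) = 1 − (1−0.041)·∏(1−qᵢ) over the active causes.
P(traffic spike) = 0.041×0.808×0.726 + 0.63558×0.808×0.274 + 0.73148×0.192×0.726 + 0.897962×0.192×0.274 = 0.024051 + 0.140712 + 0.101962 + 0.047240 = 0.313965
Restricting to configurations with viral social-media post present: 0.101962 + 0.047240 = 0.149202.
Hence the posterior is 0.149202/0.313965 ≈ 0.4752.

With the extra evidence:
P(traffic spike | newsletter send) = 0.63558×0.808 + 0.897962×0.192 = 0.513549 + 0.172409 = 0.685958
The viral social-media post-present share is 0.897962×0.192 = 0.172409.
Hence the posterior is 0.172409/0.685958 ≈ 0.2513.
— newsletter send explains away the evidence for viral social-media post.

P(viral social-media post | traffic spike) ≈ 0.4752; P(viral social-media post | traffic spike, newsletter send) ≈ 0.2513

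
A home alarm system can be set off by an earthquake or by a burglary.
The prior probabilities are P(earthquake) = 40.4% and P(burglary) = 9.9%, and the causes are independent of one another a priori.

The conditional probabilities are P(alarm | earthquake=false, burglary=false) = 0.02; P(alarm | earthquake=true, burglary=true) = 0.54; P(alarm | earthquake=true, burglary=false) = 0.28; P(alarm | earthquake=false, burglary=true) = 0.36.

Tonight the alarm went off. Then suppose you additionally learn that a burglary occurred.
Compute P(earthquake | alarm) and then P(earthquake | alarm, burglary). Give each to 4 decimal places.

P(alarm) = 0.02*0.596*0.901 + 0.36*0.596*0.099 + 0.28*0.404*0.901 + 0.54*0.404*0.099 = 0.010740 + 0.021241 + 0.101921 + 0.021598 = 0.155500
Of this, 0.123519 comes from 0.101921 + 0.021598 (the earthquake=true cases).
So P(earthquake | alarm) = 0.123519/0.155500 ≈ 0.7943.

Now condition on the additional information:
Weight on earthquake=true, given the evidence: 0.54·0.404 = 0.218160
Normalizer over all consistent configurations: 0.36·0.596 + 0.54·0.404 = 0.432720
P(earthquake | alarm, burglary) = 0.218160/0.432720 ≈ 0.5042

P(earthquake | alarm) ≈ 0.7943; P(earthquake | alarm, burglary) ≈ 0.5042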